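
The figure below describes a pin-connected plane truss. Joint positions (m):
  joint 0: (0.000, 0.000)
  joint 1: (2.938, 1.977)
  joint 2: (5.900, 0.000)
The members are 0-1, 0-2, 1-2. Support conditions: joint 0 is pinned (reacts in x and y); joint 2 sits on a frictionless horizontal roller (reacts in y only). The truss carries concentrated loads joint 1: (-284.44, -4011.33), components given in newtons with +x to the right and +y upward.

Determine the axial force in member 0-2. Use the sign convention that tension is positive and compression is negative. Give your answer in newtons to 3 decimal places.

N=3 nodes, M=3 members, R=3 reactions → 2N=6, M+R=6
member 0 (0-1): L=3.5412, (cx,cy)=(0.8297,0.5583)
member 1 (0-2): L=5.9000, (cx,cy)=(1.0000,0.0000)
member 2 (1-2): L=3.5612, (cx,cy)=(0.8317,-0.5552)
solve A·x = −loads:
  F[0-1] = -3777.9218 N (compression)
  F[0-2] = +2849.9247 N (tension)
  F[1-2] = -3426.4291 N (compression)
  Rx@0 = +284.4400 N
  Ry@0 = +2109.1351 N
  Ry@2 = +1902.1949 N

2849.925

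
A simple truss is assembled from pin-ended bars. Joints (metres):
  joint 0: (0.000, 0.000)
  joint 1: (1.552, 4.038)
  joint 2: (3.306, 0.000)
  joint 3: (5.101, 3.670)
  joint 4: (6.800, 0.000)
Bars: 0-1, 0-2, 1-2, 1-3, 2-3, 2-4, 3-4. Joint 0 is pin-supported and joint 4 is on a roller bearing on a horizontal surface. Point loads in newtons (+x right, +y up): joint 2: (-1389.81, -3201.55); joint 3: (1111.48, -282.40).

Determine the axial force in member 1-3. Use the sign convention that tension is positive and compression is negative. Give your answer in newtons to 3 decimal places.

N=5 nodes, M=7 members, R=3 reactions → 2N=10, M+R=10
member 0 (0-1): L=4.3260, (cx,cy)=(0.3588,0.9334)
member 1 (0-2): L=3.3060, (cx,cy)=(1.0000,0.0000)
member 2 (1-2): L=4.4025, (cx,cy)=(0.3984,-0.9172)
member 3 (1-3): L=3.5680, (cx,cy)=(0.9947,-0.1031)
member 4 (2-3): L=4.0855, (cx,cy)=(0.4394,0.8983)
member 5 (2-4): L=3.4940, (cx,cy)=(1.0000,0.0000)
member 6 (3-4): L=4.0442, (cx,cy)=(0.4201,-0.9075)
solve A·x = −loads:
  F[0-1] = -1195.2895 N (compression)
  F[0-2] = +150.4947 N (tension)
  F[1-2] = +1324.5680 N (tension)
  F[1-3] = -961.6750 N (compression)
  F[2-3] = +2211.5399 N (tension)
  F[2-4] = +1096.3560 N (tension)
  F[3-4] = -2609.6972 N (compression)
  Rx@0 = +278.3300 N
  Ry@0 = +1115.7179 N
  Ry@4 = +2368.2321 N

-961.675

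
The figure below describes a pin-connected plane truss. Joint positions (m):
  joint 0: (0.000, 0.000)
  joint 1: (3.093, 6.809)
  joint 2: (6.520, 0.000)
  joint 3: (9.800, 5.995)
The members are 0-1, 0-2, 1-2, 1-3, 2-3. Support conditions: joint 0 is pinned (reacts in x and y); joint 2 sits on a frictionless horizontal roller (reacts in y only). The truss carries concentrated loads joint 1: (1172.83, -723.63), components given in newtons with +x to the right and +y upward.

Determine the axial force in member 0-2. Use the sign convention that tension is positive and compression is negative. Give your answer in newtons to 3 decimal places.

N=4 nodes, M=5 members, R=3 reactions → 2N=8, M+R=8
member 0 (0-1): L=7.4786, (cx,cy)=(0.4136,0.9105)
member 1 (0-2): L=6.5200, (cx,cy)=(1.0000,0.0000)
member 2 (1-2): L=7.6228, (cx,cy)=(0.4496,-0.8932)
member 3 (1-3): L=6.7562, (cx,cy)=(0.9927,-0.1205)
member 4 (2-3): L=6.8336, (cx,cy)=(0.4800,0.8773)
solve A·x = −loads:
  F[0-1] = +927.5086 N (tension)
  F[0-2] = +789.2298 N (tension)
  F[1-2] = -1755.5083 N (compression)
  F[1-3] = -0.0000 N (compression)
  F[2-3] = +0.0000 N (tension)
  Rx@0 = -1172.8300 N
  Ry@0 = -844.4662 N
  Ry@2 = +1568.0962 N

789.230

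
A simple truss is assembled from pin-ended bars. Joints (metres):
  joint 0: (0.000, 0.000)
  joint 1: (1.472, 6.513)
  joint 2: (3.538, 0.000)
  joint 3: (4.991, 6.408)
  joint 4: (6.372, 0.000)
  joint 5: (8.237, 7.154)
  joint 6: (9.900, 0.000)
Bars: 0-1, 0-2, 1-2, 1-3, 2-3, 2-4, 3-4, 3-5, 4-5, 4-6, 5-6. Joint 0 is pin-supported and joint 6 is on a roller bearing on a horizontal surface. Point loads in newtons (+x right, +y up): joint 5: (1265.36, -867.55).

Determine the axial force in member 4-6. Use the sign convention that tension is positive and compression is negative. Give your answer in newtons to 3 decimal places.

N=7 nodes, M=11 members, R=3 reactions → 2N=14, M+R=14
member 0 (0-1): L=6.6773, (cx,cy)=(0.2204,0.9754)
member 1 (0-2): L=3.5380, (cx,cy)=(1.0000,0.0000)
member 2 (1-2): L=6.8328, (cx,cy)=(0.3024,-0.9532)
member 3 (1-3): L=3.5206, (cx,cy)=(0.9996,-0.0298)
member 4 (2-3): L=6.5707, (cx,cy)=(0.2211,0.9752)
member 5 (2-4): L=2.8340, (cx,cy)=(1.0000,0.0000)
member 6 (3-4): L=6.5551, (cx,cy)=(0.2107,-0.9776)
member 7 (3-5): L=3.3306, (cx,cy)=(0.9746,0.2240)
member 8 (4-5): L=7.3931, (cx,cy)=(0.2523,0.9677)
member 9 (4-6): L=3.5280, (cx,cy)=(1.0000,0.0000)
member 10 (5-6): L=7.3447, (cx,cy)=(0.2264,-0.9740)
solve A·x = −loads:
  F[0-1] = +788.0385 N (tension)
  F[0-2] = +1091.6374 N (tension)
  F[1-2] = -819.5923 N (compression)
  F[1-3] = +421.7253 N (tension)
  F[2-3] = +801.0609 N (tension)
  F[2-4] = +666.6803 N (tension)
  F[3-4] = -615.0860 N (compression)
  F[3-5] = +747.2481 N (tension)
  F[4-5] = +621.3772 N (tension)
  F[4-6] = +380.3471 N (tension)
  F[5-6] = -1679.8271 N (compression)
  Rx@0 = -1265.3600 N
  Ry@0 = -768.6515 N
  Ry@6 = +1636.2015 N

380.347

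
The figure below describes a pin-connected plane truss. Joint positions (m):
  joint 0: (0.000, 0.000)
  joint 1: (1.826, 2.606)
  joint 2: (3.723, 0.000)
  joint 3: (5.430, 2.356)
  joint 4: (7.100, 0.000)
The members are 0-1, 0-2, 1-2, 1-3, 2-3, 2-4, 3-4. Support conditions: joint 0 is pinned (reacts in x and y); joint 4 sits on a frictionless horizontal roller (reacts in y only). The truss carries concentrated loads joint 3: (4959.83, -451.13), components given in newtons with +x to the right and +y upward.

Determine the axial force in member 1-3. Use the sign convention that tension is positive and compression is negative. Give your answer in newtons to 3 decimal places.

N=5 nodes, M=7 members, R=3 reactions → 2N=10, M+R=10
member 0 (0-1): L=3.1821, (cx,cy)=(0.5738,0.8190)
member 1 (0-2): L=3.7230, (cx,cy)=(1.0000,0.0000)
member 2 (1-2): L=3.2233, (cx,cy)=(0.5885,-0.8085)
member 3 (1-3): L=3.6127, (cx,cy)=(0.9976,-0.0692)
member 4 (2-3): L=2.9094, (cx,cy)=(0.5867,0.8098)
member 5 (2-4): L=3.3770, (cx,cy)=(1.0000,0.0000)
member 6 (3-4): L=2.8878, (cx,cy)=(0.5783,-0.8158)
solve A·x = −loads:
  F[0-1] = +1880.0710 N (tension)
  F[0-2] = +3880.9664 N (tension)
  F[1-2] = -2103.2214 N (compression)
  F[1-3] = +2322.2229 N (tension)
  F[2-3] = +2099.8217 N (tension)
  F[2-4] = +1411.1673 N (tension)
  F[3-4] = -2440.2571 N (compression)
  Rx@0 = -4959.8300 N
  Ry@0 = -1539.7144 N
  Ry@4 = +1990.8444 N

2322.223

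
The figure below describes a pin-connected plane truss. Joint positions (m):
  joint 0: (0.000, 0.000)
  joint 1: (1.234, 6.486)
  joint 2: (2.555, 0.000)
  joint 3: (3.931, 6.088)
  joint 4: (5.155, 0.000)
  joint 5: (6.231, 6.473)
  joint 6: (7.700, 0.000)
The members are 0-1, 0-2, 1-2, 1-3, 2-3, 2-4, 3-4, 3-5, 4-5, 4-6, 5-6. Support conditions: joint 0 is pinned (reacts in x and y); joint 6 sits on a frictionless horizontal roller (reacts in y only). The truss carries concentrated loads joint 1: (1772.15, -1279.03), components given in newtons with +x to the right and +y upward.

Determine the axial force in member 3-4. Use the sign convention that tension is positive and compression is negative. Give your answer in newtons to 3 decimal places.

-1848.929

N=7 nodes, M=11 members, R=3 reactions → 2N=14, M+R=14
member 0 (0-1): L=6.6023, (cx,cy)=(0.1869,0.9824)
member 1 (0-2): L=2.5550, (cx,cy)=(1.0000,0.0000)
member 2 (1-2): L=6.6192, (cx,cy)=(0.1996,-0.9799)
member 3 (1-3): L=2.7262, (cx,cy)=(0.9893,-0.1460)
member 4 (2-3): L=6.2416, (cx,cy)=(0.2205,0.9754)
member 5 (2-4): L=2.6000, (cx,cy)=(1.0000,0.0000)
member 6 (3-4): L=6.2098, (cx,cy)=(0.1971,-0.9804)
member 7 (3-5): L=2.3320, (cx,cy)=(0.9863,0.1651)
member 8 (4-5): L=6.5618, (cx,cy)=(0.1640,0.9865)
member 9 (4-6): L=2.5450, (cx,cy)=(1.0000,0.0000)
member 10 (5-6): L=6.6376, (cx,cy)=(0.2213,-0.9752)
solve A·x = −loads:
  F[0-1] = +426.2062 N (tension)
  F[0-2] = +1692.4907 N (tension)
  F[1-2] = -1523.4784 N (compression)
  F[1-3] = -1403.4835 N (compression)
  F[2-3] = +1530.4859 N (tension)
  F[2-4] = +1051.0395 N (tension)
  F[3-4] = -1848.9293 N (compression)
  F[3-5] = -696.1553 N (compression)
  F[4-5] = +1837.5301 N (tension)
  F[4-6] = +385.2864 N (tension)
  F[5-6] = -1740.8958 N (compression)
  Rx@0 = -1772.1500 N
  Ry@0 = -418.6957 N
  Ry@6 = +1697.7257 N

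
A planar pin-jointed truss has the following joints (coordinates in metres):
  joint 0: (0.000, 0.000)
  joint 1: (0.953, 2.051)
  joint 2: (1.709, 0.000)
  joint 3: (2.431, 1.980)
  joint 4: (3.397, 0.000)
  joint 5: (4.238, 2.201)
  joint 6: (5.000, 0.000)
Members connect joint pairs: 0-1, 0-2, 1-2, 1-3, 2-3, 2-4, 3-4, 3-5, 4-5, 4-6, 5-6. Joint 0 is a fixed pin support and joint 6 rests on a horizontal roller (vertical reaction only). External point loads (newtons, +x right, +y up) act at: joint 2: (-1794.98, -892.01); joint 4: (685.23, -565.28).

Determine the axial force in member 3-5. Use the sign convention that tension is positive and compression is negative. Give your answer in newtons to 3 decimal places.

N=7 nodes, M=11 members, R=3 reactions → 2N=14, M+R=14
member 0 (0-1): L=2.2616, (cx,cy)=(0.4214,0.9069)
member 1 (0-2): L=1.7090, (cx,cy)=(1.0000,0.0000)
member 2 (1-2): L=2.1859, (cx,cy)=(0.3459,-0.9383)
member 3 (1-3): L=1.4797, (cx,cy)=(0.9988,-0.0480)
member 4 (2-3): L=2.1075, (cx,cy)=(0.3426,0.9395)
member 5 (2-4): L=1.6880, (cx,cy)=(1.0000,0.0000)
member 6 (3-4): L=2.2031, (cx,cy)=(0.4385,-0.8987)
member 7 (3-5): L=1.8205, (cx,cy)=(0.9926,0.1214)
member 8 (4-5): L=2.3562, (cx,cy)=(0.3569,0.9341)
member 9 (4-6): L=1.6030, (cx,cy)=(1.0000,0.0000)
member 10 (5-6): L=2.3292, (cx,cy)=(0.3272,-0.9450)
solve A·x = −loads:
  F[0-1] = -847.2431 N (compression)
  F[0-2] = -752.7352 N (compression)
  F[1-2] = +852.2533 N (tension)
  F[1-3] = -652.5214 N (compression)
  F[2-3] = +98.2988 N (tension)
  F[2-4] = +1303.3245 N (tension)
  F[3-4] = -209.2199 N (compression)
  F[3-5] = -530.2782 N (compression)
  F[4-5] = +806.4338 N (tension)
  F[4-6] = +238.5154 N (tension)
  F[5-6] = -729.0599 N (compression)
  Rx@0 = +1109.7500 N
  Ry@0 = +768.3497 N
  Ry@6 = +688.9403 N

-530.278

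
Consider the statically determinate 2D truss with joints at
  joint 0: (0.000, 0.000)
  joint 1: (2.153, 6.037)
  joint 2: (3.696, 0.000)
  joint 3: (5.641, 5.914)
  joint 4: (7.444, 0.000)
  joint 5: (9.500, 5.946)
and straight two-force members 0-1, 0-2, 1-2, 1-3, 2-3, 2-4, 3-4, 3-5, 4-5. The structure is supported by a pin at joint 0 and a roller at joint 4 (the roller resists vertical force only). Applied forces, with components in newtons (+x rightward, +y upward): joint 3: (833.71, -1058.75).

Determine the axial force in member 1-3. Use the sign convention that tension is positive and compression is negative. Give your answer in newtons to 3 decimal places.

250.928

N=6 nodes, M=9 members, R=3 reactions → 2N=12, M+R=12
member 0 (0-1): L=6.4094, (cx,cy)=(0.3359,0.9419)
member 1 (0-2): L=3.6960, (cx,cy)=(1.0000,0.0000)
member 2 (1-2): L=6.2311, (cx,cy)=(0.2476,-0.9689)
member 3 (1-3): L=3.4902, (cx,cy)=(0.9994,-0.0352)
member 4 (2-3): L=6.2256, (cx,cy)=(0.3124,0.9499)
member 5 (2-4): L=3.7480, (cx,cy)=(1.0000,0.0000)
member 6 (3-4): L=6.1827, (cx,cy)=(0.2916,-0.9565)
member 7 (3-5): L=3.8591, (cx,cy)=(1.0000,0.0083)
member 8 (4-5): L=6.2914, (cx,cy)=(0.3268,0.9451)
solve A·x = −loads:
  F[0-1] = +430.9568 N (tension)
  F[0-2] = +688.9467 N (tension)
  F[1-2] = -428.0917 N (compression)
  F[1-3] = +250.9275 N (tension)
  F[2-3] = +436.6135 N (tension)
  F[2-4] = +446.5323 N (tension)
  F[3-4] = -1531.2204 N (compression)
  F[3-5] = -0.0000 N (compression)
  F[4-5] = +0.0000 N (tension)
  Rx@0 = -833.7100 N
  Ry@0 = -405.9155 N
  Ry@4 = +1464.6655 N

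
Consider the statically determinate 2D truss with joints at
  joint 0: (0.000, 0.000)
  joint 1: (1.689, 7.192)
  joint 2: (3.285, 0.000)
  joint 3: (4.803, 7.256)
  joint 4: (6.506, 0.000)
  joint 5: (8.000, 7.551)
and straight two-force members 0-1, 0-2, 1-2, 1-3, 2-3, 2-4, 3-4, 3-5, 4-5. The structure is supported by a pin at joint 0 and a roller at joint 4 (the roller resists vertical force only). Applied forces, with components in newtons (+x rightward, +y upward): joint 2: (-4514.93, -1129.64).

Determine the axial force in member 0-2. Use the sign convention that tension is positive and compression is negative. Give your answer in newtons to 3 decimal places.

N=6 nodes, M=9 members, R=3 reactions → 2N=12, M+R=12
member 0 (0-1): L=7.3877, (cx,cy)=(0.2286,0.9735)
member 1 (0-2): L=3.2850, (cx,cy)=(1.0000,0.0000)
member 2 (1-2): L=7.3670, (cx,cy)=(0.2166,-0.9763)
member 3 (1-3): L=3.1147, (cx,cy)=(0.9998,0.0205)
member 4 (2-3): L=7.4131, (cx,cy)=(0.2048,0.9788)
member 5 (2-4): L=3.2210, (cx,cy)=(1.0000,0.0000)
member 6 (3-4): L=7.4532, (cx,cy)=(0.2285,-0.9735)
member 7 (3-5): L=3.2106, (cx,cy)=(0.9958,0.0919)
member 8 (4-5): L=7.6974, (cx,cy)=(0.1941,0.9810)
solve A·x = −loads:
  F[0-1] = -574.4791 N (compression)
  F[0-2] = -4383.5901 N (compression)
  F[1-2] = +567.5156 N (tension)
  F[1-3] = -254.3419 N (compression)
  F[2-3] = +588.0638 N (tension)
  F[2-4] = +133.8686 N (tension)
  F[3-4] = -585.8752 N (compression)
  F[3-5] = +0.0000 N (tension)
  F[4-5] = +0.0000 N (tension)
  Rx@0 = +4514.9300 N
  Ry@0 = +559.2638 N
  Ry@4 = +570.3762 N

-4383.590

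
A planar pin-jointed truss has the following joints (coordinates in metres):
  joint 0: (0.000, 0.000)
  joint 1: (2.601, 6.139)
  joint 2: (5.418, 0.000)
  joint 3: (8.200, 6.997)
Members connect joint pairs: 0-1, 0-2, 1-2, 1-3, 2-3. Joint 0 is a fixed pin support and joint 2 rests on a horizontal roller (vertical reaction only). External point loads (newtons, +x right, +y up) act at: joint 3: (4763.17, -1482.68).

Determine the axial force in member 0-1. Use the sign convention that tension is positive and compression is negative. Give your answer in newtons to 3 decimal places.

7507.492

N=4 nodes, M=5 members, R=3 reactions → 2N=8, M+R=8
member 0 (0-1): L=6.6673, (cx,cy)=(0.3901,0.9208)
member 1 (0-2): L=5.4180, (cx,cy)=(1.0000,0.0000)
member 2 (1-2): L=6.7545, (cx,cy)=(0.4171,-0.9089)
member 3 (1-3): L=5.6644, (cx,cy)=(0.9885,0.1515)
member 4 (2-3): L=7.5298, (cx,cy)=(0.3695,0.9292)
solve A·x = −loads:
  F[0-1] = +7507.4922 N (tension)
  F[0-2] = +1834.3881 N (tension)
  F[1-2] = -6644.6303 N (compression)
  F[1-3] = +5766.5121 N (tension)
  F[2-3] = -2535.5593 N (compression)
  Rx@0 = -4763.1700 N
  Ry@0 = -6912.6460 N
  Ry@2 = +8395.3260 N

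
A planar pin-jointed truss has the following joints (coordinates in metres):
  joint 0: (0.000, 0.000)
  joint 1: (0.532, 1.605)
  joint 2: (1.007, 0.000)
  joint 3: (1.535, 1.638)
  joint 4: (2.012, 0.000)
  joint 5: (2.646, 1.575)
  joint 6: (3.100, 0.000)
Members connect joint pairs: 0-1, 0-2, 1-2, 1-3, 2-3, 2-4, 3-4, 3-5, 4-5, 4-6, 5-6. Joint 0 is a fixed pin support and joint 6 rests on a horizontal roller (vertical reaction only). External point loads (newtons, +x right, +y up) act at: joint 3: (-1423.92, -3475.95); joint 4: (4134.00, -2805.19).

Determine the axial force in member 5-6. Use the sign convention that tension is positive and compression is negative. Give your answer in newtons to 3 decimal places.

N=7 nodes, M=11 members, R=3 reactions → 2N=14, M+R=14
member 0 (0-1): L=1.6909, (cx,cy)=(0.3146,0.9492)
member 1 (0-2): L=1.0070, (cx,cy)=(1.0000,0.0000)
member 2 (1-2): L=1.6738, (cx,cy)=(0.2838,-0.9589)
member 3 (1-3): L=1.0035, (cx,cy)=(0.9995,0.0329)
member 4 (2-3): L=1.7210, (cx,cy)=(0.3068,0.9518)
member 5 (2-4): L=1.0050, (cx,cy)=(1.0000,0.0000)
member 6 (3-4): L=1.7060, (cx,cy)=(0.2796,-0.9601)
member 7 (3-5): L=1.1128, (cx,cy)=(0.9984,-0.0566)
member 8 (4-5): L=1.6978, (cx,cy)=(0.3734,0.9277)
member 9 (4-6): L=1.0880, (cx,cy)=(1.0000,0.0000)
member 10 (5-6): L=1.6391, (cx,cy)=(0.2770,-0.9609)
solve A·x = −loads:
  F[0-1] = -3678.5229 N (compression)
  F[0-2] = +3867.4555 N (tension)
  F[1-2] = +3566.9664 N (tension)
  F[1-3] = -2170.7946 N (compression)
  F[2-3] = -3593.6281 N (compression)
  F[2-4] = +5982.2223 N (tension)
  F[3-4] = +127.6772 N (tension)
  F[3-5] = -1886.9467 N (compression)
  F[4-5] = +2891.7910 N (tension)
  F[4-6] = +804.0653 N (tension)
  F[5-6] = -2903.0091 N (compression)
  Rx@0 = -2710.0800 N
  Ry@0 = +3491.7063 N
  Ry@6 = +2789.4337 N

-2903.009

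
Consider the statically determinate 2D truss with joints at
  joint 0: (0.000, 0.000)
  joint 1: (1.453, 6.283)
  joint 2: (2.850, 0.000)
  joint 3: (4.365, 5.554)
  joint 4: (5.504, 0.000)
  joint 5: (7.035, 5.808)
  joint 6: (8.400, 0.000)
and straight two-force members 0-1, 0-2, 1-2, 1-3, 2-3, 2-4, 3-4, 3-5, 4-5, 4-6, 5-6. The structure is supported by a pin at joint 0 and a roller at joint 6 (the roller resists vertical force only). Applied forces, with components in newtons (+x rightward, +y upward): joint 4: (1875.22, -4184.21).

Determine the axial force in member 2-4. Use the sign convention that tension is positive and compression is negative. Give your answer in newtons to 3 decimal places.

3008.954

N=7 nodes, M=11 members, R=3 reactions → 2N=14, M+R=14
member 0 (0-1): L=6.4488, (cx,cy)=(0.2253,0.9743)
member 1 (0-2): L=2.8500, (cx,cy)=(1.0000,0.0000)
member 2 (1-2): L=6.4364, (cx,cy)=(0.2170,-0.9762)
member 3 (1-3): L=3.0019, (cx,cy)=(0.9701,-0.2428)
member 4 (2-3): L=5.7569, (cx,cy)=(0.2632,0.9648)
member 5 (2-4): L=2.6540, (cx,cy)=(1.0000,0.0000)
member 6 (3-4): L=5.6696, (cx,cy)=(0.2009,-0.9796)
member 7 (3-5): L=2.6821, (cx,cy)=(0.9955,0.0947)
member 8 (4-5): L=6.0064, (cx,cy)=(0.2549,0.9670)
member 9 (4-6): L=2.8960, (cx,cy)=(1.0000,0.0000)
member 10 (5-6): L=5.9662, (cx,cy)=(0.2288,-0.9735)
solve A·x = −loads:
  F[0-1] = -1480.6283 N (compression)
  F[0-2] = +2208.8240 N (tension)
  F[1-2] = +1655.4887 N (tension)
  F[1-3] = -714.3040 N (compression)
  F[2-3] = -1675.0674 N (compression)
  F[2-4] = +3008.9539 N (tension)
  F[3-4] = +1336.4082 N (tension)
  F[3-5] = -1408.5441 N (compression)
  F[4-5] = +2973.2582 N (tension)
  F[4-6] = +644.3453 N (tension)
  F[5-6] = -2816.3534 N (compression)
  Rx@0 = -1875.2200 N
  Ry@0 = +1442.5562 N
  Ry@6 = +2741.6538 N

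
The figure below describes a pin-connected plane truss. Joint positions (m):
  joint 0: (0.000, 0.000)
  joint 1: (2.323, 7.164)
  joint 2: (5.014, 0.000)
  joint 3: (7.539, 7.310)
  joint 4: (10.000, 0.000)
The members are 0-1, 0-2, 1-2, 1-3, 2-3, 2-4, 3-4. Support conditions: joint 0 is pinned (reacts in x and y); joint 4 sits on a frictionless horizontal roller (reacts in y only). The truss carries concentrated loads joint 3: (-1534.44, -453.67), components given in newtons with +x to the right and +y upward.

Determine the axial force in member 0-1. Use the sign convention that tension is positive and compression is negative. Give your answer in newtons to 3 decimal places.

N=5 nodes, M=7 members, R=3 reactions → 2N=10, M+R=10
member 0 (0-1): L=7.5312, (cx,cy)=(0.3084,0.9512)
member 1 (0-2): L=5.0140, (cx,cy)=(1.0000,0.0000)
member 2 (1-2): L=7.6527, (cx,cy)=(0.3516,-0.9361)
member 3 (1-3): L=5.2180, (cx,cy)=(0.9996,0.0280)
member 4 (2-3): L=7.7338, (cx,cy)=(0.3265,0.9452)
member 5 (2-4): L=4.9860, (cx,cy)=(1.0000,0.0000)
member 6 (3-4): L=7.7131, (cx,cy)=(0.3191,-0.9477)
solve A·x = −loads:
  F[0-1] = -1296.5423 N (compression)
  F[0-2] = -1134.5222 N (compression)
  F[1-2] = +1291.9215 N (tension)
  F[1-3] = -854.5423 N (compression)
  F[2-3] = -1279.5308 N (compression)
  F[2-4] = -262.4799 N (compression)
  F[3-4] = +822.6517 N (tension)
  Rx@0 = +1534.4400 N
  Ry@0 = +1233.3238 N
  Ry@4 = -779.6538 N

-1296.542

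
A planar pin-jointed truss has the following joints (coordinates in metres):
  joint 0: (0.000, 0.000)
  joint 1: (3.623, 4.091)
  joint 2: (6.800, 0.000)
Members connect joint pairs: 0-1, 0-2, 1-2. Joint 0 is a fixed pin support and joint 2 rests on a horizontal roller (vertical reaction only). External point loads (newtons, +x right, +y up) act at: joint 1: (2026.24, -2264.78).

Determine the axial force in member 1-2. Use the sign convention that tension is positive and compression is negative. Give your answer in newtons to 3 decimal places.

-3071.226

N=3 nodes, M=3 members, R=3 reactions → 2N=6, M+R=6
member 0 (0-1): L=5.4647, (cx,cy)=(0.6630,0.7486)
member 1 (0-2): L=6.8000, (cx,cy)=(1.0000,0.0000)
member 2 (1-2): L=5.1797, (cx,cy)=(0.6134,-0.7898)
solve A·x = −loads:
  F[0-1] = +214.9303 N (tension)
  F[0-2] = +1883.7437 N (tension)
  F[1-2] = -3071.2260 N (compression)
  Rx@0 = -2026.2400 N
  Ry@0 = -160.9032 N
  Ry@2 = +2425.6832 N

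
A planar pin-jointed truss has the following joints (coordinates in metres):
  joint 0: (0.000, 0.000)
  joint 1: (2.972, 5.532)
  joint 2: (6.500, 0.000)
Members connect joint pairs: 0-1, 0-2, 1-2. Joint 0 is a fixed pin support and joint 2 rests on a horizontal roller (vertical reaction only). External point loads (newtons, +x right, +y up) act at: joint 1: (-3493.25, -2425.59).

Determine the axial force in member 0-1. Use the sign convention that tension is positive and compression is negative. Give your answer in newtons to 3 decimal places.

N=3 nodes, M=3 members, R=3 reactions → 2N=6, M+R=6
member 0 (0-1): L=6.2798, (cx,cy)=(0.4733,0.8809)
member 1 (0-2): L=6.5000, (cx,cy)=(1.0000,0.0000)
member 2 (1-2): L=6.5612, (cx,cy)=(0.5377,-0.8431)
solve A·x = −loads:
  F[0-1] = -4869.4056 N (compression)
  F[0-2] = -1188.7358 N (compression)
  F[1-2] = +2210.7640 N (tension)
  Rx@0 = +3493.2500 N
  Ry@0 = +4289.5601 N
  Ry@2 = -1863.9701 N

-4869.406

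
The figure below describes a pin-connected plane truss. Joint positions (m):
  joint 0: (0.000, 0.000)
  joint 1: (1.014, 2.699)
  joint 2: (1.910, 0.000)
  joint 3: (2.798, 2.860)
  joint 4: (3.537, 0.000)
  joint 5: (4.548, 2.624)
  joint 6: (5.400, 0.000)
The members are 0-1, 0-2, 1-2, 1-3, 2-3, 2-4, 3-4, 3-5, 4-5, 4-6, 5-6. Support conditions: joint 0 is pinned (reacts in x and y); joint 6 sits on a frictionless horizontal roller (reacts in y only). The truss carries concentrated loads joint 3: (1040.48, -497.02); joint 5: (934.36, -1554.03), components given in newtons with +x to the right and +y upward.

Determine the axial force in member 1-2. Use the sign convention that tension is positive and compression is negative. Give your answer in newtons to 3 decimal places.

N=7 nodes, M=11 members, R=3 reactions → 2N=14, M+R=14
member 0 (0-1): L=2.8832, (cx,cy)=(0.3517,0.9361)
member 1 (0-2): L=1.9100, (cx,cy)=(1.0000,0.0000)
member 2 (1-2): L=2.8438, (cx,cy)=(0.3151,-0.9491)
member 3 (1-3): L=1.7913, (cx,cy)=(0.9960,0.0899)
member 4 (2-3): L=2.9947, (cx,cy)=(0.2965,0.9550)
member 5 (2-4): L=1.6270, (cx,cy)=(1.0000,0.0000)
member 6 (3-4): L=2.9539, (cx,cy)=(0.2502,-0.9682)
member 7 (3-5): L=1.7658, (cx,cy)=(0.9910,-0.1336)
member 8 (4-5): L=2.8120, (cx,cy)=(0.3595,0.9331)
member 9 (4-6): L=1.8630, (cx,cy)=(1.0000,0.0000)
member 10 (5-6): L=2.7589, (cx,cy)=(0.3088,-0.9511)
solve A·x = −loads:
  F[0-1] = +555.9330 N (tension)
  F[0-2] = +1779.3219 N (tension)
  F[1-2] = -514.3436 N (compression)
  F[1-3] = +359.0240 N (tension)
  F[2-3] = +511.1362 N (tension)
  F[2-4] = +1465.7044 N (tension)
  F[3-4] = -1012.1129 N (compression)
  F[3-5] = -280.6569 N (compression)
  F[4-5] = +1050.1468 N (tension)
  F[4-6] = +834.9429 N (tension)
  F[5-6] = -2703.6224 N (compression)
  Rx@0 = -1974.8400 N
  Ry@0 = -520.4174 N
  Ry@6 = +2571.4674 N

-514.344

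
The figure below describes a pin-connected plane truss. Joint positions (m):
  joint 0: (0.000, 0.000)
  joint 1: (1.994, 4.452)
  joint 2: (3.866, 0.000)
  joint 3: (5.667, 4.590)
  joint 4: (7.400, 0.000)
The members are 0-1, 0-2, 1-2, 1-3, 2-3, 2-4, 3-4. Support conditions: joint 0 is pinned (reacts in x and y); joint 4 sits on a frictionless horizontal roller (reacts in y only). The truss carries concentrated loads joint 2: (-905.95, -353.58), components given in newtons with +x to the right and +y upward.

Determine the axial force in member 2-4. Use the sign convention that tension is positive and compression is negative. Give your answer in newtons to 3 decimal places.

N=5 nodes, M=7 members, R=3 reactions → 2N=10, M+R=10
member 0 (0-1): L=4.8781, (cx,cy)=(0.4088,0.9126)
member 1 (0-2): L=3.8660, (cx,cy)=(1.0000,0.0000)
member 2 (1-2): L=4.8296, (cx,cy)=(0.3876,-0.9218)
member 3 (1-3): L=3.6756, (cx,cy)=(0.9993,0.0375)
member 4 (2-3): L=4.9307, (cx,cy)=(0.3653,0.9309)
member 5 (2-4): L=3.5340, (cx,cy)=(1.0000,0.0000)
member 6 (3-4): L=4.9063, (cx,cy)=(0.3532,-0.9355)
solve A·x = −loads:
  F[0-1] = -185.0216 N (compression)
  F[0-2] = -830.3203 N (compression)
  F[1-2] = +177.2954 N (tension)
  F[1-3] = -144.4535 N (compression)
  F[2-3] = +204.2586 N (tension)
  F[2-4] = +69.7435 N (tension)
  F[3-4] = -197.4494 N (compression)
  Rx@0 = +905.9500 N
  Ry@0 = +168.8583 N
  Ry@4 = +184.7217 N

69.743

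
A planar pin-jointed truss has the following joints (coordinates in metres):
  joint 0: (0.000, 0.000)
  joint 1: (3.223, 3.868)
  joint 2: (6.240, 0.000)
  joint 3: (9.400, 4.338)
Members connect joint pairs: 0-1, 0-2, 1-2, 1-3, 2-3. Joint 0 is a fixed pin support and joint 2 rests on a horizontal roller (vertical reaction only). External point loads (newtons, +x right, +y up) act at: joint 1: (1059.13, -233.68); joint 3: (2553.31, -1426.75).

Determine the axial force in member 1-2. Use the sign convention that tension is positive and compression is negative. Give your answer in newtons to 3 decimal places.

-3786.129

N=4 nodes, M=5 members, R=3 reactions → 2N=8, M+R=8
member 0 (0-1): L=5.0348, (cx,cy)=(0.6401,0.7683)
member 1 (0-2): L=6.2400, (cx,cy)=(1.0000,0.0000)
member 2 (1-2): L=4.9055, (cx,cy)=(0.6150,-0.7885)
member 3 (1-3): L=6.1949, (cx,cy)=(0.9971,0.0759)
member 4 (2-3): L=5.3669, (cx,cy)=(0.5888,0.8083)
solve A·x = −loads:
  F[0-1] = +3958.4629 N (tension)
  F[0-2] = +1078.4485 N (tension)
  F[1-2] = -3786.1286 N (compression)
  F[1-3] = +3814.4259 N (tension)
  F[2-3] = -2123.1979 N (compression)
  Rx@0 = -3612.4400 N
  Ry@0 = -3041.1043 N
  Ry@2 = +4701.5343 N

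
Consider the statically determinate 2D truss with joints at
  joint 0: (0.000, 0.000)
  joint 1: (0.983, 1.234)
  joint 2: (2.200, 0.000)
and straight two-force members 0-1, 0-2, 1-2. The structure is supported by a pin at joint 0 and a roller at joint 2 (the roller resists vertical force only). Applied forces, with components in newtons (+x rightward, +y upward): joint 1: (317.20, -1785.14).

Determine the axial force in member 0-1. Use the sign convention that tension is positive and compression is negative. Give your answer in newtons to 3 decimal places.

-1035.058

N=3 nodes, M=3 members, R=3 reactions → 2N=6, M+R=6
member 0 (0-1): L=1.5777, (cx,cy)=(0.6231,0.7822)
member 1 (0-2): L=2.2000, (cx,cy)=(1.0000,0.0000)
member 2 (1-2): L=1.7332, (cx,cy)=(0.7022,-0.7120)
solve A·x = −loads:
  F[0-1] = -1035.0577 N (compression)
  F[0-2] = +962.1138 N (tension)
  F[1-2] = -1370.1706 N (compression)
  Rx@0 = -317.2000 N
  Ry@0 = +809.5866 N
  Ry@2 = +975.5534 N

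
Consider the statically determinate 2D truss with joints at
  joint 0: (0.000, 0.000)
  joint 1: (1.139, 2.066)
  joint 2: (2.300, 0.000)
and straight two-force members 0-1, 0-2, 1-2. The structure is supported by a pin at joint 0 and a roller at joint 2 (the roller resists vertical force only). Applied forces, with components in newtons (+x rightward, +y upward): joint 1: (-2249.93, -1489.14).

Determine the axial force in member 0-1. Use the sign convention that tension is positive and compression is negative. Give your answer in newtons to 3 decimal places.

-3166.169

N=3 nodes, M=3 members, R=3 reactions → 2N=6, M+R=6
member 0 (0-1): L=2.3592, (cx,cy)=(0.4828,0.8757)
member 1 (0-2): L=2.3000, (cx,cy)=(1.0000,0.0000)
member 2 (1-2): L=2.3699, (cx,cy)=(0.4899,-0.8718)
solve A·x = −loads:
  F[0-1] = -3166.1689 N (compression)
  F[0-2] = -721.3126 N (compression)
  F[1-2] = +1472.3652 N (tension)
  Rx@0 = +2249.9300 N
  Ry@0 = +2772.7161 N
  Ry@2 = -1283.5761 N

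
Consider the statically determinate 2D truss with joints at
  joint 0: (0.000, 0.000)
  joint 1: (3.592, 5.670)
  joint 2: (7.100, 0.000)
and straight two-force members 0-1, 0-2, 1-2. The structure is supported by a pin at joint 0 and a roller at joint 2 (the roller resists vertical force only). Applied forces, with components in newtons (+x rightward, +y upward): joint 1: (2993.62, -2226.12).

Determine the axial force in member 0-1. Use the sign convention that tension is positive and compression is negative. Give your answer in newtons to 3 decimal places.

1528.009

N=3 nodes, M=3 members, R=3 reactions → 2N=6, M+R=6
member 0 (0-1): L=6.7120, (cx,cy)=(0.5352,0.8448)
member 1 (0-2): L=7.1000, (cx,cy)=(1.0000,0.0000)
member 2 (1-2): L=6.6675, (cx,cy)=(0.5261,-0.8504)
solve A·x = −loads:
  F[0-1] = +1528.0090 N (tension)
  F[0-2] = +2175.8931 N (tension)
  F[1-2] = -4135.5960 N (compression)
  Rx@0 = -2993.6200 N
  Ry@0 = -1290.7882 N
  Ry@2 = +3516.9082 N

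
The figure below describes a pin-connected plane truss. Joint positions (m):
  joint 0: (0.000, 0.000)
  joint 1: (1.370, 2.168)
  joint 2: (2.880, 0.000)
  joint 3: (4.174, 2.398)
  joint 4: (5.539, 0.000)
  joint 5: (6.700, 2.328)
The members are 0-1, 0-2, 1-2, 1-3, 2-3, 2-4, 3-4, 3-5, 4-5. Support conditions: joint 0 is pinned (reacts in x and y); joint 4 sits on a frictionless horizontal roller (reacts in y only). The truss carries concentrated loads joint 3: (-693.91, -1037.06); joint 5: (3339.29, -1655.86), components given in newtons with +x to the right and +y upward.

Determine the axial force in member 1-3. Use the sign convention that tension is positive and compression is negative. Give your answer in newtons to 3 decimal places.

N=6 nodes, M=9 members, R=3 reactions → 2N=12, M+R=12
member 0 (0-1): L=2.5646, (cx,cy)=(0.5342,0.8454)
member 1 (0-2): L=2.8800, (cx,cy)=(1.0000,0.0000)
member 2 (1-2): L=2.6420, (cx,cy)=(0.5715,-0.8206)
member 3 (1-3): L=2.8134, (cx,cy)=(0.9967,0.0818)
member 4 (2-3): L=2.7249, (cx,cy)=(0.4749,0.8800)
member 5 (2-4): L=2.6590, (cx,cy)=(1.0000,0.0000)
member 6 (3-4): L=2.7593, (cx,cy)=(0.4947,-0.8691)
member 7 (3-5): L=2.5270, (cx,cy)=(0.9996,-0.0277)
member 8 (4-5): L=2.6014, (cx,cy)=(0.4463,0.8949)
solve A·x = −loads:
  F[0-1] = +1413.0947 N (tension)
  F[0-2] = +1890.5071 N (tension)
  F[1-2] = -1305.7110 N (compression)
  F[1-3] = +1506.1676 N (tension)
  F[2-3] = +1217.4830 N (tension)
  F[2-4] = +566.0864 N (tension)
  F[3-4] = -2698.8493 N (compression)
  F[3-5] = +4109.8857 N (tension)
  F[4-5] = -1723.1334 N (compression)
  Rx@0 = -2645.3800 N
  Ry@0 = -1194.5726 N
  Ry@4 = +3887.4926 N

1506.168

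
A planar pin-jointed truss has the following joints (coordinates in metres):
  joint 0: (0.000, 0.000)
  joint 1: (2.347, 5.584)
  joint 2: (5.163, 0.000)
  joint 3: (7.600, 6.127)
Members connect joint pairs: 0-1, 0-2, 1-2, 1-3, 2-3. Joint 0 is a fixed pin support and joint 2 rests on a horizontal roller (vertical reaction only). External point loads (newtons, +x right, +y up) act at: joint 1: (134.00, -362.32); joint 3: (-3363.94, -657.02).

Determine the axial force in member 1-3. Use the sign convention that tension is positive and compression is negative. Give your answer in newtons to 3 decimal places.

N=4 nodes, M=5 members, R=3 reactions → 2N=8, M+R=8
member 0 (0-1): L=6.0572, (cx,cy)=(0.3875,0.9219)
member 1 (0-2): L=5.1630, (cx,cy)=(1.0000,0.0000)
member 2 (1-2): L=6.2539, (cx,cy)=(0.4503,-0.8929)
member 3 (1-3): L=5.2810, (cx,cy)=(0.9947,0.1028)
member 4 (2-3): L=6.5939, (cx,cy)=(0.3696,0.9292)
solve A·x = −loads:
  F[0-1] = -4051.0665 N (compression)
  F[0-2] = -1660.2577 N (compression)
  F[1-2] = +3402.2372 N (tension)
  F[1-3] = -3252.8862 N (compression)
  F[2-3] = -347.1310 N (compression)
  Rx@0 = +3229.9400 N
  Ry@0 = +3734.6000 N
  Ry@2 = -2715.2600 N

-3252.886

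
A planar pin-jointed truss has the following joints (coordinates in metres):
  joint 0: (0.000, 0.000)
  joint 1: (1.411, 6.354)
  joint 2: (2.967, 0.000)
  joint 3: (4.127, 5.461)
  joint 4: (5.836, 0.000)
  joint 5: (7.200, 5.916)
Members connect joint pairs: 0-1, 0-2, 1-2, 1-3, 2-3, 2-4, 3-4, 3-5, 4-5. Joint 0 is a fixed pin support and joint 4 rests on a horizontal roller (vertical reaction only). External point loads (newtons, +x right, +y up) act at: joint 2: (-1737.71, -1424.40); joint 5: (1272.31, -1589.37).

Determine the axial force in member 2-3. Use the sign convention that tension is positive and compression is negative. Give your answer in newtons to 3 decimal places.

2602.640

N=6 nodes, M=9 members, R=3 reactions → 2N=12, M+R=12
member 0 (0-1): L=6.5088, (cx,cy)=(0.2168,0.9762)
member 1 (0-2): L=2.9670, (cx,cy)=(1.0000,0.0000)
member 2 (1-2): L=6.5417, (cx,cy)=(0.2379,-0.9713)
member 3 (1-3): L=2.8590, (cx,cy)=(0.9500,-0.3123)
member 4 (2-3): L=5.5828, (cx,cy)=(0.2078,0.9782)
member 5 (2-4): L=2.8690, (cx,cy)=(1.0000,0.0000)
member 6 (3-4): L=5.7222, (cx,cy)=(0.2987,-0.9544)
member 7 (3-5): L=3.1065, (cx,cy)=(0.9892,0.1465)
member 8 (4-5): L=6.0712, (cx,cy)=(0.2247,0.9744)
solve A·x = −loads:
  F[0-1] = +984.3898 N (tension)
  F[0-2] = -678.8000 N (compression)
  F[1-2] = -1154.5752 N (compression)
  F[1-3] = +513.7257 N (tension)
  F[2-3] = +2602.6399 N (tension)
  F[2-4] = +243.5110 N (tension)
  F[3-4] = -2236.2287 N (compression)
  F[3-5] = +1715.1750 N (tension)
  F[4-5] = -1888.8745 N (compression)
  Rx@0 = +465.4000 N
  Ry@0 = -960.9806 N
  Ry@4 = +3974.7506 N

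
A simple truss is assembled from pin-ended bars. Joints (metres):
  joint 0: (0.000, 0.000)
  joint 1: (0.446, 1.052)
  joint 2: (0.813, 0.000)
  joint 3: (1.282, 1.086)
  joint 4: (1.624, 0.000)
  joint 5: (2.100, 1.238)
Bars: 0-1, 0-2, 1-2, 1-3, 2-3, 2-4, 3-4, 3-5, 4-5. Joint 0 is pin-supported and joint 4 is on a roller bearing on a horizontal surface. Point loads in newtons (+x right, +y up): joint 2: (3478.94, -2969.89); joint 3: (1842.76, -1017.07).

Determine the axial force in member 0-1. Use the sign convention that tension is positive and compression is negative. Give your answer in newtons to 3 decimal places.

N=6 nodes, M=9 members, R=3 reactions → 2N=12, M+R=12
member 0 (0-1): L=1.1426, (cx,cy)=(0.3903,0.9207)
member 1 (0-2): L=0.8130, (cx,cy)=(1.0000,0.0000)
member 2 (1-2): L=1.1142, (cx,cy)=(0.3294,-0.9442)
member 3 (1-3): L=0.8367, (cx,cy)=(0.9992,0.0406)
member 4 (2-3): L=1.1829, (cx,cy)=(0.3965,0.9180)
member 5 (2-4): L=0.8110, (cx,cy)=(1.0000,0.0000)
member 6 (3-4): L=1.1386, (cx,cy)=(0.3004,-0.9538)
member 7 (3-5): L=0.8320, (cx,cy)=(0.9832,0.1827)
member 8 (4-5): L=1.3264, (cx,cy)=(0.3589,0.9334)
solve A·x = −loads:
  F[0-1] = -505.0774 N (compression)
  F[0-2] = +5518.8444 N (tension)
  F[1-2] = +477.2349 N (tension)
  F[1-3] = -354.6340 N (compression)
  F[2-3] = +2744.1777 N (tension)
  F[2-4] = +1109.1214 N (tension)
  F[3-4] = -3692.4599 N (compression)
  F[3-5] = +0.0000 N (tension)
  F[4-5] = +0.0000 N (tension)
  Rx@0 = -5321.7000 N
  Ry@0 = +465.0132 N
  Ry@4 = +3521.9468 N

-505.077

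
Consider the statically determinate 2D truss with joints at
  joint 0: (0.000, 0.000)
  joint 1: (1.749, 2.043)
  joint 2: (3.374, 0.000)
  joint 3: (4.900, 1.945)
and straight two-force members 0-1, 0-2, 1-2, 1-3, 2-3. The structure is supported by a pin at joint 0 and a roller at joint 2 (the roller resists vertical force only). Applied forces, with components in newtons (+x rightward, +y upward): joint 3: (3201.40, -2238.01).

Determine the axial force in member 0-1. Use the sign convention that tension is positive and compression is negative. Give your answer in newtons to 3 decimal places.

3761.881

N=4 nodes, M=5 members, R=3 reactions → 2N=8, M+R=8
member 0 (0-1): L=2.6894, (cx,cy)=(0.6503,0.7597)
member 1 (0-2): L=3.3740, (cx,cy)=(1.0000,0.0000)
member 2 (1-2): L=2.6105, (cx,cy)=(0.6225,-0.7826)
member 3 (1-3): L=3.1525, (cx,cy)=(0.9995,-0.0311)
member 4 (2-3): L=2.4722, (cx,cy)=(0.6173,0.7868)
solve A·x = −loads:
  F[0-1] = +3761.8813 N (tension)
  F[0-2] = +754.9284 N (tension)
  F[1-2] = -3843.7688 N (compression)
  F[1-3] = +4841.5456 N (tension)
  F[2-3] = -2653.3156 N (compression)
  Rx@0 = -3201.4000 N
  Ry@0 = -2857.7138 N
  Ry@2 = +5095.7238 N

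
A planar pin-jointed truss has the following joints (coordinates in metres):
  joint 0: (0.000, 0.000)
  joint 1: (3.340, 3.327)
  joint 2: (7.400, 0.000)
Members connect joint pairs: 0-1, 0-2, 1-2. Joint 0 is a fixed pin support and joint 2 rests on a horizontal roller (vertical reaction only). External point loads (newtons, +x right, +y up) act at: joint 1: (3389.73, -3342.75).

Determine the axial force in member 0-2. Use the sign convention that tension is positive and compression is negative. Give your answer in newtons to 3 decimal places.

N=3 nodes, M=3 members, R=3 reactions → 2N=6, M+R=6
member 0 (0-1): L=4.7143, (cx,cy)=(0.7085,0.7057)
member 1 (0-2): L=7.4000, (cx,cy)=(1.0000,0.0000)
member 2 (1-2): L=5.2491, (cx,cy)=(0.7735,-0.6338)
solve A·x = −loads:
  F[0-1] = -439.2508 N (compression)
  F[0-2] = +3700.9323 N (tension)
  F[1-2] = -4784.8225 N (compression)
  Rx@0 = -3389.7300 N
  Ry@0 = +309.9910 N
  Ry@2 = +3032.7590 N

3700.932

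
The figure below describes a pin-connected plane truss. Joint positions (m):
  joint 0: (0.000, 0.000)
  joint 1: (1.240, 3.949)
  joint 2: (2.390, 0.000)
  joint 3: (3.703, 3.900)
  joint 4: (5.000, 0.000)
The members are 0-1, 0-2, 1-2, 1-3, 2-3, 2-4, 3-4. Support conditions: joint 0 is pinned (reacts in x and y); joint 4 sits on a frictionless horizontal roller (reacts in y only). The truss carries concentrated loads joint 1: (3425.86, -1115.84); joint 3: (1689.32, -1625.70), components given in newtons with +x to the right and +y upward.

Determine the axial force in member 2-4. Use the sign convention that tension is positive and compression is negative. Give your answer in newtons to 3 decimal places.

1830.478

N=5 nodes, M=7 members, R=3 reactions → 2N=10, M+R=10
member 0 (0-1): L=4.1391, (cx,cy)=(0.2996,0.9541)
member 1 (0-2): L=2.3900, (cx,cy)=(1.0000,0.0000)
member 2 (1-2): L=4.1130, (cx,cy)=(0.2796,-0.9601)
member 3 (1-3): L=2.4635, (cx,cy)=(0.9998,-0.0199)
member 4 (2-3): L=4.1151, (cx,cy)=(0.3191,0.9477)
member 5 (2-4): L=2.6100, (cx,cy)=(1.0000,0.0000)
member 6 (3-4): L=4.1100, (cx,cy)=(0.3156,-0.9489)
solve A·x = −loads:
  F[0-1] = +2895.5879 N (tension)
  F[0-2] = +4247.7152 N (tension)
  F[1-2] = -4009.7632 N (compression)
  F[1-3] = -1437.5557 N (compression)
  F[2-3] = +4062.1660 N (tension)
  F[2-4] = +1830.4779 N (tension)
  F[3-4] = -5800.5308 N (compression)
  Rx@0 = -5115.1800 N
  Ry@0 = -2762.5956 N
  Ry@4 = +5504.1356 N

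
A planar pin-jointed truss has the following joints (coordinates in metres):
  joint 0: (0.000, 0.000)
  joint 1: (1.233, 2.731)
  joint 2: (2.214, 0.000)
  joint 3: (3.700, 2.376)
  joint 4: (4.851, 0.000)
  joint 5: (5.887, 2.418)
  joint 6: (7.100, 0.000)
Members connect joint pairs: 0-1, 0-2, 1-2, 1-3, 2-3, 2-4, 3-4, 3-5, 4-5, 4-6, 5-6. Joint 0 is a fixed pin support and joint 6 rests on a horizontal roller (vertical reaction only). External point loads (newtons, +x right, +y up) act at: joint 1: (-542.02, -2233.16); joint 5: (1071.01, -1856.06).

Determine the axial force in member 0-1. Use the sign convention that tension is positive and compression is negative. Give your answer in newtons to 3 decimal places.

N=7 nodes, M=11 members, R=3 reactions → 2N=14, M+R=14
member 0 (0-1): L=2.9964, (cx,cy)=(0.4115,0.9114)
member 1 (0-2): L=2.2140, (cx,cy)=(1.0000,0.0000)
member 2 (1-2): L=2.9018, (cx,cy)=(0.3381,-0.9411)
member 3 (1-3): L=2.4924, (cx,cy)=(0.9898,-0.1424)
member 4 (2-3): L=2.8024, (cx,cy)=(0.5303,0.8478)
member 5 (2-4): L=2.6370, (cx,cy)=(1.0000,0.0000)
member 6 (3-4): L=2.6401, (cx,cy)=(0.4360,-0.9000)
member 7 (3-5): L=2.1874, (cx,cy)=(0.9998,0.0192)
member 8 (4-5): L=2.6306, (cx,cy)=(0.3938,0.9192)
member 9 (4-6): L=2.2490, (cx,cy)=(1.0000,0.0000)
member 10 (5-6): L=2.7052, (cx,cy)=(0.4484,-0.8938)
solve A·x = −loads:
  F[0-1] = -2201.1748 N (compression)
  F[0-2] = +1434.7478 N (tension)
  F[1-2] = -195.6738 N (compression)
  F[1-3] = -300.6535 N (compression)
  F[2-3] = +217.2036 N (tension)
  F[2-4] = +1253.4249 N (tension)
  F[3-4] = -253.7382 N (compression)
  F[3-5] = -71.8066 N (compression)
  F[4-5] = +248.4322 N (tension)
  F[4-6] = +1044.9640 N (tension)
  F[5-6] = -2330.4484 N (compression)
  Rx@0 = -528.9900 N
  Ry@0 = +2006.1838 N
  Ry@6 = +2083.0362 N

-2201.175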